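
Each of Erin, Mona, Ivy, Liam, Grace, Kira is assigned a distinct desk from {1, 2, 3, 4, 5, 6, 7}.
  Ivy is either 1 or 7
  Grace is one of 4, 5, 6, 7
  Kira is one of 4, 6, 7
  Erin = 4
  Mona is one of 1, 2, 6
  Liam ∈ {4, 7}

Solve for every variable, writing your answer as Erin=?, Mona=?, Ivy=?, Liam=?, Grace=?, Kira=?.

Erin has just one choice, so Erin = 4. Remove 4 from Liam, Grace, Kira.
That leaves Liam = 7. Strike 7 from Ivy, Grace, Kira.
That leaves Kira = 6. Strike 6 from Mona, Grace.
Ivy has just one choice, so Ivy = 1. So Mona can't be 1.
Grace's domain is down to {5}, so Grace = 5.
Mona has just one choice, so Mona = 2.

Erin=4, Mona=2, Ivy=1, Liam=7, Grace=5, Kira=6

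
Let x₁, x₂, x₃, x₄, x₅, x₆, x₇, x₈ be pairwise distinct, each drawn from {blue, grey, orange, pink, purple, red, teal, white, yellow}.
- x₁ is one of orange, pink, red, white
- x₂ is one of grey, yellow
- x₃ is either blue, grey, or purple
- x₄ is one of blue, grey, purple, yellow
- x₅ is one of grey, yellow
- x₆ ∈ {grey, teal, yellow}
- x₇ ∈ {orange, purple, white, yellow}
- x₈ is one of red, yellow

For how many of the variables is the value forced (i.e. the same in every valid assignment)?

2

x₂ and x₅ share exactly the 2 values {grey, yellow}; by pigeonhole those values go to them, so strike grey, yellow from x₃, x₄, x₆, x₇, x₈.
That leaves x₆ = teal.
x₈ must be red (only option left). So x₁ can't be red.
The 2 variables x₃ and x₄ are confined to {blue, purple}, which locks those values in; drop them from x₇.
Determined: x₆=teal, x₈=red. The other variables each still have more than one consistent value. That makes 2.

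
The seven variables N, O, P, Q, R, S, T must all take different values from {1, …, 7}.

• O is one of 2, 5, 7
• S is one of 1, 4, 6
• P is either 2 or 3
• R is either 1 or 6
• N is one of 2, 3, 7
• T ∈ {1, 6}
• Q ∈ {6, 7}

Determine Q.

7

The 7 variables together cover exactly {1, 2, 3, 4, 5, 6, 7} — 7 values for 7 variables — and 4 appears only in S's list, so S = 4.
Among the 6 still-open variables, 5 fits only O (and all 6 values in {1, 2, 3, 5, 6, 7} must be used), so O = 5.
R and T between them cover only {1, 6} — a naked pair. Remove those values from Q.
So Q = 7.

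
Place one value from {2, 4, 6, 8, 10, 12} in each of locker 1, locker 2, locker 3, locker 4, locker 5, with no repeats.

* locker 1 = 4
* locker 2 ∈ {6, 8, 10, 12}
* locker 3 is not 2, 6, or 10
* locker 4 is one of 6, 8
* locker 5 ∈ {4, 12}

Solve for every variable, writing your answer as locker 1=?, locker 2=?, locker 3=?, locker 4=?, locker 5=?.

locker 1 must be 4 (only option left). Eliminate 4 elsewhere: locker 3, locker 5.
locker 5 must be 12 (only option left). Strike 12 from locker 2, locker 3.
That leaves locker 3 = 8. So locker 2, locker 4 can't be 8.
locker 4 must be 6 (only option left). Remove 6 from locker 2.
locker 2 has just one choice, so locker 2 = 10.

locker 1=4, locker 2=10, locker 3=8, locker 4=6, locker 5=12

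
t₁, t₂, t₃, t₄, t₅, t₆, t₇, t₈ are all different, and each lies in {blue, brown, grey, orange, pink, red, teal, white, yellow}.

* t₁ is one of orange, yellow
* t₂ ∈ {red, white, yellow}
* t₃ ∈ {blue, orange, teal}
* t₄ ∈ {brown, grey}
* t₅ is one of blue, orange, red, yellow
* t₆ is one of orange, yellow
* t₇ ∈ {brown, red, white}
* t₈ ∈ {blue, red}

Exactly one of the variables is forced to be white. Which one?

t₂

The 8 variables together cover exactly {blue, brown, grey, orange, red, teal, white, yellow} — 8 values for 8 variables — and grey appears only in t₄'s list, so t₄ = grey.
The 7 still-open variables draw from only 7 values {blue, brown, orange, red, teal, white, yellow}, so each is used; only t₇ can be brown, hence t₇ = brown.
The 6 still-open variables draw from only 6 values {blue, orange, red, teal, white, yellow}, so each is used; only t₃ can be teal, hence t₃ = teal.
The 5 still-open variables draw from only 5 values {blue, orange, red, white, yellow}, so each is used; only t₂ can be white, hence t₂ = white.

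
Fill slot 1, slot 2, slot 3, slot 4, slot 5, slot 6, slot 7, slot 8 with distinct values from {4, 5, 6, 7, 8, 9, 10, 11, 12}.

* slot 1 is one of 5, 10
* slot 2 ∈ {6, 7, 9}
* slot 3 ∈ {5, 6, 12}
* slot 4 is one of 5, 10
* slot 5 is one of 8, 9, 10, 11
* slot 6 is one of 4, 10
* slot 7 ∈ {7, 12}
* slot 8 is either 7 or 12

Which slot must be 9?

slot 2

slot 1 and slot 4 between them cover only {5, 10} — a naked pair. Remove those values from slot 3, slot 5, slot 6.
slot 6 has just one choice, so slot 6 = 4.
The 2 variables slot 7 and slot 8 are confined to {7, 12}, which locks those values in; drop them from slot 2, slot 3.
slot 3 must be 6 (only option left). So slot 2 can't be 6.
So 9 goes to slot 2.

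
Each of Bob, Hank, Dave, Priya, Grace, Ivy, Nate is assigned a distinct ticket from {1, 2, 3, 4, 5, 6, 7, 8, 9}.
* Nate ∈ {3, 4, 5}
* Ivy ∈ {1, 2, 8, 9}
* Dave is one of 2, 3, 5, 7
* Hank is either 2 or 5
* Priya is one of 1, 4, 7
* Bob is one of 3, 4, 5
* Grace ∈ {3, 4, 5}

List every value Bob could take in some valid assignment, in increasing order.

3, 4, 5

The 3 variables Bob, Grace, Nate are confined to {3, 4, 5}, which locks those values in; drop them from Hank, Dave, Priya.
Hank must be 2 (only option left). Remove 2 from Dave, Ivy.
Dave's domain is down to {7}, so Dave = 7. Eliminate 7 elsewhere: Priya.
Priya must be 1 (only option left). So Ivy can't be 1.
No further eliminations apply; Bob can still be any of 3, 4, 5.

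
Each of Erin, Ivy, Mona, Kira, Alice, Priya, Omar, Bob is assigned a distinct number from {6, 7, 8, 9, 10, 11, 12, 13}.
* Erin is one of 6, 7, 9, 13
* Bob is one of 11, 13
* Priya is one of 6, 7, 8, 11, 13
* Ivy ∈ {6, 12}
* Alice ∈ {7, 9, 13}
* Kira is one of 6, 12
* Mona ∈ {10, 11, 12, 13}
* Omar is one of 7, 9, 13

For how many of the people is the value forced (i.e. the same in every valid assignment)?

3

The 8 variables draw from only 8 values {6, 7, 8, 9, 10, 11, 12, 13}, so each is used; only Priya can be 8, hence Priya = 8.
The 7 still-open variables draw from only 7 values {6, 7, 9, 10, 11, 12, 13}, so each is used; only Mona can be 10, hence Mona = 10.
The 6 still-open variables together cover exactly {6, 7, 9, 11, 12, 13} — 6 values for 6 variables — and 11 appears only in Bob's list, so Bob = 11.
The 2 variables Ivy and Kira are confined to {6, 12}, which locks those values in; drop them from Erin.
Determined: Mona=10, Priya=8, Bob=11. The other people each still have more than one consistent value. That makes 3.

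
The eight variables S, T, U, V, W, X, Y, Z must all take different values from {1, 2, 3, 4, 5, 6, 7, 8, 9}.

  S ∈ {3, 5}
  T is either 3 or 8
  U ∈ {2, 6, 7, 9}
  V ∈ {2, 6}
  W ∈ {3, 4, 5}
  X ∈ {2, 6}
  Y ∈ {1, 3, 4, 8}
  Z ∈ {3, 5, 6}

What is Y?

1

The 2 variables V and X are confined to {2, 6}, which locks those values in; drop them from U, Z.
S and Z share exactly the 2 values {3, 5}; by pigeonhole those values go to them, so strike 3, 5 from T, W, Y.
T's domain is down to {8}, so T = 8. Remove 8 from Y.
That leaves W = 4. So Y can't be 4.
So Y = 1.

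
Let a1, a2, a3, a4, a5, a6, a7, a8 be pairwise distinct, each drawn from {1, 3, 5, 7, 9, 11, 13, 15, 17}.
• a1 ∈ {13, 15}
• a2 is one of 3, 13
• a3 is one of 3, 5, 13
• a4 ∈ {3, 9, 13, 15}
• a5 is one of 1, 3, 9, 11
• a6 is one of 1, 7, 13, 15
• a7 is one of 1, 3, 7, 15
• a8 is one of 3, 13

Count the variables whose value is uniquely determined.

The 8 variables draw from only 8 values {1, 3, 5, 7, 9, 11, 13, 15}, so each is used; only a3 can be 5, hence a3 = 5.
Among the 7 still-open variables, 11 fits only a5 (and all 7 values in {1, 3, 7, 9, 11, 13, 15} must be used), so a5 = 11.
Among the 6 still-open variables, 9 fits only a4 (and all 6 values in {1, 3, 7, 9, 13, 15} must be used), so a4 = 9.
a2 and a8 share exactly the 2 values {3, 13}; by pigeonhole those values go to them, so strike 3, 13 from a1, a6, a7.
a1 must be 15 (only option left). So a6, a7 can't be 15.
Determined: a1=15, a3=5, a4=9, a5=11. The other variables each still have more than one consistent value. That makes 4.

4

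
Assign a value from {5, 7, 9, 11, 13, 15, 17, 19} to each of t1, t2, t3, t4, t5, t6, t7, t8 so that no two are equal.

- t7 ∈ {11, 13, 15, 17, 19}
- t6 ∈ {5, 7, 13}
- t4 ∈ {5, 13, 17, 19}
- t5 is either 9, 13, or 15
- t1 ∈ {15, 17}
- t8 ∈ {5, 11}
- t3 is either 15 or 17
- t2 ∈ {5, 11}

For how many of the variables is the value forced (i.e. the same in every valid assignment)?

2

Among the 8 variables, 7 fits only t6 (and all 8 values in {5, 7, 9, 11, 13, 15, 17, 19} must be used), so t6 = 7.
Among the 7 still-open variables, 9 fits only t5 (and all 7 values in {5, 9, 11, 13, 15, 17, 19} must be used), so t5 = 9.
t1 and t3 between them cover only {15, 17} — a naked pair. Remove those values from t4, t7.
The 2 variables t2 and t8 are confined to {5, 11}, which locks those values in; drop them from t4, t7.
Determined: t5=9, t6=7. The other variables each still have more than one consistent value. That makes 2.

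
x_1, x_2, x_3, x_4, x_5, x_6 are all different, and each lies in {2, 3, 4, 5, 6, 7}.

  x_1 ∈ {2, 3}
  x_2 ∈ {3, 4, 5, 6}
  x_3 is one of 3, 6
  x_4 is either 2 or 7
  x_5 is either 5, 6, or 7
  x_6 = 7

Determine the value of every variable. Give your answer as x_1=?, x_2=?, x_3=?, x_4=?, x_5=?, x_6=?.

x_1=3, x_2=4, x_3=6, x_4=2, x_5=5, x_6=7

x_6's domain is down to {7}, so x_6 = 7. Strike 7 from x_4, x_5.
That leaves x_4 = 2. So x_1 can't be 2.
x_1 must be 3 (only option left). Strike 3 from x_2, x_3.
That leaves x_3 = 6. Strike 6 from x_2, x_5.
x_5 has just one choice, so x_5 = 5. Strike 5 from x_2.
x_2 has just one choice, so x_2 = 4.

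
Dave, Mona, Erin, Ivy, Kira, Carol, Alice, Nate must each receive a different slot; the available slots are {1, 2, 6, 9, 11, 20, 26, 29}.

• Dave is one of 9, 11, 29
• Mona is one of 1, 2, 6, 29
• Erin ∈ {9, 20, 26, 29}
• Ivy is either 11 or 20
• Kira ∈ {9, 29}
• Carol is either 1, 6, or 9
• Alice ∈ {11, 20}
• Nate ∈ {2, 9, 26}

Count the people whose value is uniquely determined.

Ivy and Alice share exactly the 2 values {11, 20}; by pigeonhole those values go to them, so strike 11, 20 from Dave, Erin.
The 2 variables Dave and Kira are confined to {9, 29}, which locks those values in; drop them from Mona, Erin, Carol, Nate.
Erin's domain is down to {26}, so Erin = 26. Strike 26 from Nate.
Nate must be 2 (only option left). So Mona can't be 2.
Determined: Erin=26, Nate=2. The other people each still have more than one consistent value. That makes 2.

2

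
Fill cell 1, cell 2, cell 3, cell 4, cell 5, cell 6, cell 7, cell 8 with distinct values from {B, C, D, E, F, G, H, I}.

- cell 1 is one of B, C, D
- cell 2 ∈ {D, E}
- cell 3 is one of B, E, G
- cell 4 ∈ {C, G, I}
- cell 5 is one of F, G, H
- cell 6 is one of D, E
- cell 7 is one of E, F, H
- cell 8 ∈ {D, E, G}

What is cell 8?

G

The 8 variables together cover exactly {B, C, D, E, F, G, H, I} — 8 values for 8 variables — and I appears only in cell 4's list, so cell 4 = I.
Among the 7 still-open variables, C fits only cell 1 (and all 7 values in {B, C, D, E, F, G, H} must be used), so cell 1 = C.
The 6 still-open variables draw from only 6 values {B, D, E, F, G, H}, so each is used; only cell 3 can be B, hence cell 3 = B.
The 2 variables cell 2 and cell 6 are confined to {D, E}, which locks those values in; drop them from cell 7, cell 8.
So cell 8 = G.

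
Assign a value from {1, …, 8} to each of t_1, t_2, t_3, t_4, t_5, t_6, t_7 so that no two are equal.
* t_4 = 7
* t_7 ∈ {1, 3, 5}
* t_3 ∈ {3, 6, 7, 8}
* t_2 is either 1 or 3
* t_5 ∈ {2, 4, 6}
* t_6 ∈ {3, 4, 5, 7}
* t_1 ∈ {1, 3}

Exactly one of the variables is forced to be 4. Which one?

t_6

t_4's domain is down to {7}, so t_4 = 7. Strike 7 from t_3, t_6.
t_1 and t_2 share exactly the 2 values {1, 3}; by pigeonhole those values go to them, so strike 1, 3 from t_3, t_6, t_7.
t_7 has just one choice, so t_7 = 5. So t_6 can't be 5.
So 4 goes to t_6.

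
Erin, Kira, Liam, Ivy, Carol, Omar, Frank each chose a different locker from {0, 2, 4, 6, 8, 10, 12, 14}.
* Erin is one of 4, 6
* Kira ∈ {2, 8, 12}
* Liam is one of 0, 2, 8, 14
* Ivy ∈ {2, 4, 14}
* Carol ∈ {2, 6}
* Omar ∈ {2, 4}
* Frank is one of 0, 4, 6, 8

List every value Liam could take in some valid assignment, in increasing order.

0, 8

The 7 variables draw from only 7 values {0, 2, 4, 6, 8, 12, 14}, so each is used; only Kira can be 12, hence Kira = 12.
The 3 variables Erin, Carol, Omar are confined to {2, 4, 6}, which locks those values in; drop them from Liam, Ivy, Frank.
Ivy must be 14 (only option left). Strike 14 from Liam.
No further eliminations apply; Liam can still be any of 0, 8.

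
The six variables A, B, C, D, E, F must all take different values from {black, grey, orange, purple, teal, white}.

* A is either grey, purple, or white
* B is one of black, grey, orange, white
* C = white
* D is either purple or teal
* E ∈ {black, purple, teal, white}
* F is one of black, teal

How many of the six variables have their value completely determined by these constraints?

C has just one choice, so C = white. So A, B, E can't be white.
The 5 still-open variables draw from only 5 values {black, grey, orange, purple, teal}, so each is used; only B can be orange, hence B = orange.
Among the 4 still-open variables, grey fits only A (and all 4 values in {black, grey, purple, teal} must be used), so A = grey.
Determined: A=grey, B=orange, C=white. The other variables each still have more than one consistent value. That makes 3.

3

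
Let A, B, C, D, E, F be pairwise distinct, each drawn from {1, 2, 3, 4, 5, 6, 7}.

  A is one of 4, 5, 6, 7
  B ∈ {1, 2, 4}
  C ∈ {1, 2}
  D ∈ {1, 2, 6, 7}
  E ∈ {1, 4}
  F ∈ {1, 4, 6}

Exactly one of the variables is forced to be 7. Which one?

D

The 6 variables draw from only 6 values {1, 2, 4, 5, 6, 7}, so each is used; only A can be 5, hence A = 5.
The 5 still-open variables draw from only 5 values {1, 2, 4, 6, 7}, so each is used; only D can be 7, hence D = 7.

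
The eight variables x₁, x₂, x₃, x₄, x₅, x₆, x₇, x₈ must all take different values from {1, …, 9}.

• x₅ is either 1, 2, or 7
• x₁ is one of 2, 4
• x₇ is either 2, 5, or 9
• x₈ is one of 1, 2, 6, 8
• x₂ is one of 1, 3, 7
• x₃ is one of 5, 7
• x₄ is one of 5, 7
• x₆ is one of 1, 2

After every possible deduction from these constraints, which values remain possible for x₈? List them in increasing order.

The 2 variables x₃ and x₄ are confined to {5, 7}, which locks those values in; drop them from x₂, x₅, x₇.
x₅ and x₆ share exactly the 2 values {1, 2}; by pigeonhole those values go to them, so strike 1, 2 from x₁, x₂, x₇, x₈.
x₁'s domain is down to {4}, so x₁ = 4.
That leaves x₂ = 3.
x₇ must be 9 (only option left).
No further eliminations apply; x₈ can still be any of 6, 8.

6, 8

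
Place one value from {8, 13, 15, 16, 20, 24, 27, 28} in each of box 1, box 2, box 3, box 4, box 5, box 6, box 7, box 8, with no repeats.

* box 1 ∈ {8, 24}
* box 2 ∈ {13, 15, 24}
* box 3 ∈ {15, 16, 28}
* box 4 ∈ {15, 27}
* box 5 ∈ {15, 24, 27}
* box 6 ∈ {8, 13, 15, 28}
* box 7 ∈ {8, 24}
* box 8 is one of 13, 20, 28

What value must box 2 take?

The 8 variables draw from only 8 values {8, 13, 15, 16, 20, 24, 27, 28}, so each is used; only box 3 can be 16, hence box 3 = 16.
Among the 7 still-open variables, 20 fits only box 8 (and all 7 values in {8, 13, 15, 20, 24, 27, 28} must be used), so box 8 = 20.
The 6 still-open variables draw from only 6 values {8, 13, 15, 24, 27, 28}, so each is used; only box 6 can be 28, hence box 6 = 28.
The 5 still-open variables together cover exactly {8, 13, 15, 24, 27} — 5 values for 5 variables — and 13 appears only in box 2's list, so box 2 = 13.

13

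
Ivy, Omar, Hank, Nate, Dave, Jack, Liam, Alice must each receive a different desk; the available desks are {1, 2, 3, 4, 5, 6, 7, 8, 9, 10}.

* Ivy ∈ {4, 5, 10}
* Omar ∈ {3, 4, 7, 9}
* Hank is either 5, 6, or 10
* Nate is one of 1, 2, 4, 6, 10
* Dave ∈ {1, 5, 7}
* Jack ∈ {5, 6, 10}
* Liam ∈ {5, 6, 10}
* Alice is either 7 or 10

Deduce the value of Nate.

2

Hank, Jack, Liam between them cover only {5, 6, 10} — a naked triple. Remove those values from Ivy, Nate, Dave, Alice.
Ivy's domain is down to {4}, so Ivy = 4. Strike 4 from Omar, Nate.
That leaves Alice = 7. Strike 7 from Omar, Dave.
That leaves Dave = 1. Strike 1 from Nate.
So Nate = 2.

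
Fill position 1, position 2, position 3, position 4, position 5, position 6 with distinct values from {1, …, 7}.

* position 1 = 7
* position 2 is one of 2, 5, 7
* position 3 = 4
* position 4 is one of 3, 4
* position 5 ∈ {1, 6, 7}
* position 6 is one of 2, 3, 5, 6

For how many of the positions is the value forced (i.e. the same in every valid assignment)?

3

position 1 has just one choice, so position 1 = 7. Strike 7 from position 2, position 5.
That leaves position 3 = 4. So position 4 can't be 4.
position 4's domain is down to {3}, so position 4 = 3. So position 6 can't be 3.
Determined: position 1=7, position 3=4, position 4=3. The other positions each still have more than one consistent value. That makes 3.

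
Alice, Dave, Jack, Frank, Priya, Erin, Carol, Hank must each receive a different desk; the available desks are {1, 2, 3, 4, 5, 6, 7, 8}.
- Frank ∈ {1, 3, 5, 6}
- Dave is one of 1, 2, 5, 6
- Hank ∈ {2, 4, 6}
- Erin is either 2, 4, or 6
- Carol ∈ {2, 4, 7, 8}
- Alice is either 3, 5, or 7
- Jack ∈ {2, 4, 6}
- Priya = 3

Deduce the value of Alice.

Priya's domain is down to {3}, so Priya = 3. Remove 3 from Alice, Frank.
The 7 still-open variables draw from only 7 values {1, 2, 4, 5, 6, 7, 8}, so each is used; only Carol can be 8, hence Carol = 8.
Among the 6 still-open variables, 7 fits only Alice (and all 6 values in {1, 2, 4, 5, 6, 7} must be used), so Alice = 7.

7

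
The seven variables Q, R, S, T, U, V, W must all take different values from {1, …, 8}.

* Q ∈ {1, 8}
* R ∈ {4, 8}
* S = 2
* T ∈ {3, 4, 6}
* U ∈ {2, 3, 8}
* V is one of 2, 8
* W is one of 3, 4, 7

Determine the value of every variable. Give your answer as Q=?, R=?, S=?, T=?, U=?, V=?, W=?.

Q=1, R=4, S=2, T=6, U=3, V=8, W=7

S must be 2 (only option left). Strike 2 from U, V.
V's domain is down to {8}, so V = 8. Remove 8 from Q, R, U.
Q must be 1 (only option left).
R's domain is down to {4}, so R = 4. Remove 4 from T, W.
U must be 3 (only option left). So T, W can't be 3.
W has just one choice, so W = 7.
T must be 6 (only option left).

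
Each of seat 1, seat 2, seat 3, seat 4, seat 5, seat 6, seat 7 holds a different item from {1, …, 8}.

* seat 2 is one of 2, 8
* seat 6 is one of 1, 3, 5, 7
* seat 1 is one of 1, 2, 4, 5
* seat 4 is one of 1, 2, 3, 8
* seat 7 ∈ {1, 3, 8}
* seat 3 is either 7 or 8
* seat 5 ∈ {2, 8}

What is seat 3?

7

The 7 variables together cover exactly {1, 2, 3, 4, 5, 7, 8} — 7 values for 7 variables — and 4 appears only in seat 1's list, so seat 1 = 4.
Among the 6 still-open variables, 5 fits only seat 6 (and all 6 values in {1, 2, 3, 5, 7, 8} must be used), so seat 6 = 5.
The 5 still-open variables together cover exactly {1, 2, 3, 7, 8} — 5 values for 5 variables — and 7 appears only in seat 3's list, so seat 3 = 7.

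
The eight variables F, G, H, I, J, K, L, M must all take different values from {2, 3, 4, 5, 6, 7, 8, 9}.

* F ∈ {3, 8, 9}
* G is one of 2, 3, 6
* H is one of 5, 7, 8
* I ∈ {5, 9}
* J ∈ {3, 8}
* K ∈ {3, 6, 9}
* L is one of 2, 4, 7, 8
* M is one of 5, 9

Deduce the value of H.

7

The 8 variables draw from only 8 values {2, 3, 4, 5, 6, 7, 8, 9}, so each is used; only L can be 4, hence L = 4.
The 7 still-open variables draw from only 7 values {2, 3, 5, 6, 7, 8, 9}, so each is used; only G can be 2, hence G = 2.
The 6 still-open variables together cover exactly {3, 5, 6, 7, 8, 9} — 6 values for 6 variables — and 6 appears only in K's list, so K = 6.
The 5 still-open variables draw from only 5 values {3, 5, 7, 8, 9}, so each is used; only H can be 7, hence H = 7.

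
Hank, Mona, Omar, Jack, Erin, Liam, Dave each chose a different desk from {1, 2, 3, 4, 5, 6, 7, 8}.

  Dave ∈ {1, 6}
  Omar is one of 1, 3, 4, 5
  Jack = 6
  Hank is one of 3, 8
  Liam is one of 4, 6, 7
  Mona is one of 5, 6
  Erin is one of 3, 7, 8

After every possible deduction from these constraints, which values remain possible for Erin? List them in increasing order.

Jack's domain is down to {6}, so Jack = 6. So Mona, Liam, Dave can't be 6.
That leaves Dave = 1. Remove 1 from Omar.
Mona must be 5 (only option left). Strike 5 from Omar.
No further eliminations apply; Erin can still be any of 3, 7, 8.

3, 7, 8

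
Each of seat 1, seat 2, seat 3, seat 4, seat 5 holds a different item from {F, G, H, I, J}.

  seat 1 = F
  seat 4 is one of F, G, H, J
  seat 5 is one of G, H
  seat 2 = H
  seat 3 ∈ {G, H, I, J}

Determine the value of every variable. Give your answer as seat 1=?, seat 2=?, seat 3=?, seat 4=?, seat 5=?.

seat 1 must be F (only option left). Eliminate F elsewhere: seat 4.
seat 2's domain is down to {H}, so seat 2 = H. So seat 3, seat 4, seat 5 can't be H.
That leaves seat 5 = G. So seat 3, seat 4 can't be G.
seat 4 must be J (only option left). So seat 3 can't be J.
seat 3 must be I (only option left).

seat 1=F, seat 2=H, seat 3=I, seat 4=J, seat 5=G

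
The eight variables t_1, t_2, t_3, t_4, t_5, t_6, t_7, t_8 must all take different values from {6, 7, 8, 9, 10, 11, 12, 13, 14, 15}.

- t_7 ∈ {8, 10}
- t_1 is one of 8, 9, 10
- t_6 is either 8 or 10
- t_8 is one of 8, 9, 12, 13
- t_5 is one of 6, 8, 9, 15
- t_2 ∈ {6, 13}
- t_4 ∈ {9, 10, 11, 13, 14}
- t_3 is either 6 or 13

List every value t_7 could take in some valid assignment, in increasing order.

The 2 variables t_2 and t_3 are confined to {6, 13}, which locks those values in; drop them from t_4, t_5, t_8.
t_6 and t_7 between them cover only {8, 10} — a naked pair. Remove those values from t_1, t_4, t_5, t_8.
t_1's domain is down to {9}, so t_1 = 9. Eliminate 9 elsewhere: t_4, t_5, t_8.
t_5's domain is down to {15}, so t_5 = 15.
t_8 has just one choice, so t_8 = 12.
No further eliminations apply; t_7 can still be any of 8, 10.

8, 10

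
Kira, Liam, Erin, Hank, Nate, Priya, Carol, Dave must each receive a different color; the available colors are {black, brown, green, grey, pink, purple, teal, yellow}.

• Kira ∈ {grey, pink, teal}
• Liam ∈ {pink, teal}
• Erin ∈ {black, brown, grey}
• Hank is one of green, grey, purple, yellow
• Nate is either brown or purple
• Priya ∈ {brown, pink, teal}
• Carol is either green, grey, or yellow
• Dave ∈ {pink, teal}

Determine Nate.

The 8 variables draw from only 8 values {black, brown, green, grey, pink, purple, teal, yellow}, so each is used; only Erin can be black, hence Erin = black.
Liam and Dave between them cover only {pink, teal} — a naked pair. Remove those values from Kira, Priya.
Kira's domain is down to {grey}, so Kira = grey. So Hank, Carol can't be grey.
Priya has just one choice, so Priya = brown. Eliminate brown elsewhere: Nate.
So Nate = purple.

purple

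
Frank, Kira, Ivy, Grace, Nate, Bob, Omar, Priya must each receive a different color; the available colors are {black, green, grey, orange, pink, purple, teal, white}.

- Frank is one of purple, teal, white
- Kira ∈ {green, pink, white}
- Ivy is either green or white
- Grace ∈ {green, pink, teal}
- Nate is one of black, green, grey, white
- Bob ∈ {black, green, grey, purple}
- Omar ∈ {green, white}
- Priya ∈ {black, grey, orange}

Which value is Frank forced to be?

purple

The 8 variables draw from only 8 values {black, green, grey, orange, pink, purple, teal, white}, so each is used; only Priya can be orange, hence Priya = orange.
Ivy and Omar between them cover only {green, white} — a naked pair. Remove those values from Frank, Kira, Grace, Nate, Bob.
That leaves Kira = pink. So Grace can't be pink.
Grace has just one choice, so Grace = teal. Strike teal from Frank.
So Frank = purple.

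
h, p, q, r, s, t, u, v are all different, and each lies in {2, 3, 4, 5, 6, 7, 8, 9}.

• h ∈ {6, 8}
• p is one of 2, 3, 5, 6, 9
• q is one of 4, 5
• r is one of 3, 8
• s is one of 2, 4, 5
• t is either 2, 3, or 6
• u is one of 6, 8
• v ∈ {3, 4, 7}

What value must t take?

2

The 8 variables draw from only 8 values {2, 3, 4, 5, 6, 7, 8, 9}, so each is used; only v can be 7, hence v = 7.
Among the 7 still-open variables, 9 fits only p (and all 7 values in {2, 3, 4, 5, 6, 8, 9} must be used), so p = 9.
h and u share exactly the 2 values {6, 8}; by pigeonhole those values go to them, so strike 6, 8 from r, t.
r must be 3 (only option left). Strike 3 from t.
So t = 2.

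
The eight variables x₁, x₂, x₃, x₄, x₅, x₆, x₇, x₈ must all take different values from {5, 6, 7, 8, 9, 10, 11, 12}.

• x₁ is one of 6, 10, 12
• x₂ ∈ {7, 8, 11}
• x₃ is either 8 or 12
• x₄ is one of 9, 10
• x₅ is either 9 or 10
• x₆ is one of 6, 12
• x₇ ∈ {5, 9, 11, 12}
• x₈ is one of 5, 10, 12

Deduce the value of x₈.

5

The 8 variables together cover exactly {5, 6, 7, 8, 9, 10, 11, 12} — 8 values for 8 variables — and 7 appears only in x₂'s list, so x₂ = 7.
Among the 7 still-open variables, 8 fits only x₃ (and all 7 values in {5, 6, 8, 9, 10, 11, 12} must be used), so x₃ = 8.
The 6 still-open variables together cover exactly {5, 6, 9, 10, 11, 12} — 6 values for 6 variables — and 11 appears only in x₇'s list, so x₇ = 11.
The 5 still-open variables draw from only 5 values {5, 6, 9, 10, 12}, so each is used; only x₈ can be 5, hence x₈ = 5.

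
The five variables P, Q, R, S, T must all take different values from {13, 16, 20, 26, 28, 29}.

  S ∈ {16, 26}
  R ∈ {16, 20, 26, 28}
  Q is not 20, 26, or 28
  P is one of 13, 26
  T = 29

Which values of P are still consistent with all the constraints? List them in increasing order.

T's domain is down to {29}, so T = 29. Remove 29 from Q.
P, Q, S between them cover only {13, 16, 26} — a naked triple. Remove those values from R.
No further eliminations apply; P can still be any of 13, 26.

13, 26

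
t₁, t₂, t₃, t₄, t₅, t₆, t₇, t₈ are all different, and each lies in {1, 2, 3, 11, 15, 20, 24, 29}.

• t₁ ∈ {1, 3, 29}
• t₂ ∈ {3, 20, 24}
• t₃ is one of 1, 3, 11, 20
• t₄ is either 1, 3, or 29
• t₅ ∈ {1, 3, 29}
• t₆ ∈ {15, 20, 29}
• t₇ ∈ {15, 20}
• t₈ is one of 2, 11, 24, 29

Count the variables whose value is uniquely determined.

3

The 8 variables together cover exactly {1, 2, 3, 11, 15, 20, 24, 29} — 8 values for 8 variables — and 2 appears only in t₈'s list, so t₈ = 2.
The 7 still-open variables together cover exactly {1, 3, 11, 15, 20, 24, 29} — 7 values for 7 variables — and 11 appears only in t₃'s list, so t₃ = 11.
The 6 still-open variables together cover exactly {1, 3, 15, 20, 24, 29} — 6 values for 6 variables — and 24 appears only in t₂'s list, so t₂ = 24.
t₁, t₄, t₅ share exactly the 3 values {1, 3, 29}; by pigeonhole those values go to them, so strike 1, 3, 29 from t₆.
Determined: t₂=24, t₃=11, t₈=2. The other variables each still have more than one consistent value. That makes 3.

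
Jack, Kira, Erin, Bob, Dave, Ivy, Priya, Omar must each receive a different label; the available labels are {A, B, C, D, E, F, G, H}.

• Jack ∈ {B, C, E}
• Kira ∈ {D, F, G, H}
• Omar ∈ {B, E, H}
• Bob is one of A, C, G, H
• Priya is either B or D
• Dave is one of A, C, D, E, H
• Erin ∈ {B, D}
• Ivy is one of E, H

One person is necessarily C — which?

The 8 variables together cover exactly {A, B, C, D, E, F, G, H} — 8 values for 8 variables — and F appears only in Kira's list, so Kira = F.
The 7 still-open variables draw from only 7 values {A, B, C, D, E, G, H}, so each is used; only Bob can be G, hence Bob = G.
The 6 still-open variables together cover exactly {A, B, C, D, E, H} — 6 values for 6 variables — and A appears only in Dave's list, so Dave = A.
The 5 still-open variables draw from only 5 values {B, C, D, E, H}, so each is used; only Jack can be C, hence Jack = C.

Jack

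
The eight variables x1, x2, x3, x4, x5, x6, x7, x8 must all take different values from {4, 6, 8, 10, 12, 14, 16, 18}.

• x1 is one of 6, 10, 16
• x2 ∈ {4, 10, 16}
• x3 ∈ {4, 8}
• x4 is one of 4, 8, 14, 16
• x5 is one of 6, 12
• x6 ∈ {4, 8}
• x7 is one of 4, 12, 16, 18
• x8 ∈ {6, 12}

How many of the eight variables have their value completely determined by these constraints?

2

The 8 variables together cover exactly {4, 6, 8, 10, 12, 14, 16, 18} — 8 values for 8 variables — and 14 appears only in x4's list, so x4 = 14.
The 7 still-open variables draw from only 7 values {4, 6, 8, 10, 12, 16, 18}, so each is used; only x7 can be 18, hence x7 = 18.
x3 and x6 share exactly the 2 values {4, 8}; by pigeonhole those values go to them, so strike 4, 8 from x2.
The 2 variables x5 and x8 are confined to {6, 12}, which locks those values in; drop them from x1.
Determined: x4=14, x7=18. The other variables each still have more than one consistent value. That makes 2.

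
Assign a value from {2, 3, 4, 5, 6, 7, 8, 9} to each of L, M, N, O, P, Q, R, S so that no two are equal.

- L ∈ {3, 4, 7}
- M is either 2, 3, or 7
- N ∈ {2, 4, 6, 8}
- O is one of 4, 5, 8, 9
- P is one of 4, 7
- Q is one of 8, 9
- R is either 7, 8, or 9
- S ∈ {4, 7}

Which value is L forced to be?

3

The 8 variables draw from only 8 values {2, 3, 4, 5, 6, 7, 8, 9}, so each is used; only O can be 5, hence O = 5.
The 7 still-open variables together cover exactly {2, 3, 4, 6, 7, 8, 9} — 7 values for 7 variables — and 6 appears only in N's list, so N = 6.
Among the 6 still-open variables, 2 fits only M (and all 6 values in {2, 3, 4, 7, 8, 9} must be used), so M = 2.
The 5 still-open variables draw from only 5 values {3, 4, 7, 8, 9}, so each is used; only L can be 3, hence L = 3.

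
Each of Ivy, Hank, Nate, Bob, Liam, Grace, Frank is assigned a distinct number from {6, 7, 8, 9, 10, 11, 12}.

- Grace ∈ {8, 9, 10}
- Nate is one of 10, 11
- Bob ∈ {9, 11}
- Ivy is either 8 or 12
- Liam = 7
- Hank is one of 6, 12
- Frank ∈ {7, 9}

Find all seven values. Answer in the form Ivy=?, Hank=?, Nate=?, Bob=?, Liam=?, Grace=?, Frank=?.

Ivy=12, Hank=6, Nate=10, Bob=11, Liam=7, Grace=8, Frank=9

Liam must be 7 (only option left). Eliminate 7 elsewhere: Frank.
That leaves Frank = 9. Eliminate 9 elsewhere: Bob, Grace.
That leaves Bob = 11. Eliminate 11 elsewhere: Nate.
Nate must be 10 (only option left). Strike 10 from Grace.
Grace's domain is down to {8}, so Grace = 8. Remove 8 from Ivy.
That leaves Ivy = 12. Eliminate 12 elsewhere: Hank.
Hank must be 6 (only option left).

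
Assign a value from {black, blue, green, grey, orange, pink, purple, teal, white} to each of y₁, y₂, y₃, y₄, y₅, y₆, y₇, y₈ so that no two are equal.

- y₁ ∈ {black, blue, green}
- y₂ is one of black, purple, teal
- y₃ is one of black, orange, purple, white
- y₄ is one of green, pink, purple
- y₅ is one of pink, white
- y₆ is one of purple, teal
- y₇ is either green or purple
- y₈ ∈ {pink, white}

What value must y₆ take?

The 8 variables draw from only 8 values {black, blue, green, orange, pink, purple, teal, white}, so each is used; only y₁ can be blue, hence y₁ = blue.
Among the 7 still-open variables, orange fits only y₃ (and all 7 values in {black, green, orange, pink, purple, teal, white} must be used), so y₃ = orange.
The 6 still-open variables together cover exactly {black, green, pink, purple, teal, white} — 6 values for 6 variables — and black appears only in y₂'s list, so y₂ = black.
The 5 still-open variables draw from only 5 values {green, pink, purple, teal, white}, so each is used; only y₆ can be teal, hence y₆ = teal.

teal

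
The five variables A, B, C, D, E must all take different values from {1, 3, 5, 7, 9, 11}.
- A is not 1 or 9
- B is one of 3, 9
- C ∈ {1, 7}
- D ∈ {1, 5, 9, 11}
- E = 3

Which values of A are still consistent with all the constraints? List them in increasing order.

E must be 3 (only option left). Strike 3 from A, B.
B's domain is down to {9}, so B = 9. Remove 9 from D.
No further eliminations apply; A can still be any of 5, 7, 11.

5, 7, 11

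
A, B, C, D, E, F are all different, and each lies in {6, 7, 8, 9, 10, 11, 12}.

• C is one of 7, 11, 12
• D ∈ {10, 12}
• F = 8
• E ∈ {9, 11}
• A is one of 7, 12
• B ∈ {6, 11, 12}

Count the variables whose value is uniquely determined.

F must be 8 (only option left).
Determined: F=8. The other variables each still have more than one consistent value. That makes 1.

1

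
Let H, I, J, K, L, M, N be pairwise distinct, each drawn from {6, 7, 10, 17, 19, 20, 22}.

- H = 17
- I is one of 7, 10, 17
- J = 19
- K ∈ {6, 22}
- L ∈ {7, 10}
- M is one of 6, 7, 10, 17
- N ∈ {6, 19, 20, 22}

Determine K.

H's domain is down to {17}, so H = 17. So I, M can't be 17.
That leaves J = 19. So N can't be 19.
The 5 still-open variables draw from only 5 values {6, 7, 10, 20, 22}, so each is used; only N can be 20, hence N = 20.
Among the 4 still-open variables, 22 fits only K (and all 4 values in {6, 7, 10, 22} must be used), so K = 22.

22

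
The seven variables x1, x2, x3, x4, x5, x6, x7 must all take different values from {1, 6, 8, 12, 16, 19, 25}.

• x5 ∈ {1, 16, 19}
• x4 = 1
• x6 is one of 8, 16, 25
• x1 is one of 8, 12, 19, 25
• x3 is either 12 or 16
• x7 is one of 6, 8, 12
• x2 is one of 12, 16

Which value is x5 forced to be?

x4 has just one choice, so x4 = 1. Strike 1 from x5.
Among the 6 still-open variables, 6 fits only x7 (and all 6 values in {6, 8, 12, 16, 19, 25} must be used), so x7 = 6.
x2 and x3 between them cover only {12, 16} — a naked pair. Remove those values from x1, x5, x6.
So x5 = 19.

19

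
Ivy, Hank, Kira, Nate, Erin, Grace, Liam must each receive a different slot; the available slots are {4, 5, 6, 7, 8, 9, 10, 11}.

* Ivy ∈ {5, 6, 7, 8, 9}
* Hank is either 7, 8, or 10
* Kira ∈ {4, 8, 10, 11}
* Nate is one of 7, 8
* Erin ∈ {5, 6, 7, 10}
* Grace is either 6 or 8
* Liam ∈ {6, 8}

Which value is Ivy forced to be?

Grace and Liam between them cover only {6, 8} — a naked pair. Remove those values from Ivy, Hank, Kira, Nate, Erin.
Nate must be 7 (only option left). Strike 7 from Ivy, Hank, Erin.
That leaves Hank = 10. Eliminate 10 elsewhere: Kira, Erin.
Erin's domain is down to {5}, so Erin = 5. Strike 5 from Ivy.
So Ivy = 9.

9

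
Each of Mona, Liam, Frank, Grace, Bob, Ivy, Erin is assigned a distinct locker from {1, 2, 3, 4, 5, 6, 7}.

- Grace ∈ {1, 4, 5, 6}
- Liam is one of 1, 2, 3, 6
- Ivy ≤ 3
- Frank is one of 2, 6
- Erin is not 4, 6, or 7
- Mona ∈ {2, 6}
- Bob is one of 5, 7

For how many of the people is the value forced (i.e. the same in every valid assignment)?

Among the 7 variables, 4 fits only Grace (and all 7 values in {1, 2, 3, 4, 5, 6, 7} must be used), so Grace = 4.
The 6 still-open variables together cover exactly {1, 2, 3, 5, 6, 7} — 6 values for 6 variables — and 7 appears only in Bob's list, so Bob = 7.
Among the 5 still-open variables, 5 fits only Erin (and all 5 values in {1, 2, 3, 5, 6} must be used), so Erin = 5.
Mona and Frank between them cover only {2, 6} — a naked pair. Remove those values from Liam, Ivy.
Determined: Grace=4, Bob=7, Erin=5. The other people each still have more than one consistent value. That makes 3.

3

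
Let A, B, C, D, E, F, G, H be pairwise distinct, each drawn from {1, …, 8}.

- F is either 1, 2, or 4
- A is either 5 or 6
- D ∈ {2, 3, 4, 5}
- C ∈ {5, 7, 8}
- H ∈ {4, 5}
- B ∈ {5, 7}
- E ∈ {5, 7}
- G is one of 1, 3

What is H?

Among the 8 variables, 6 fits only A (and all 8 values in {1, 2, 3, 4, 5, 6, 7, 8} must be used), so A = 6.
The 7 still-open variables draw from only 7 values {1, 2, 3, 4, 5, 7, 8}, so each is used; only C can be 8, hence C = 8.
B and E between them cover only {5, 7} — a naked pair. Remove those values from D, H.
So H = 4.

4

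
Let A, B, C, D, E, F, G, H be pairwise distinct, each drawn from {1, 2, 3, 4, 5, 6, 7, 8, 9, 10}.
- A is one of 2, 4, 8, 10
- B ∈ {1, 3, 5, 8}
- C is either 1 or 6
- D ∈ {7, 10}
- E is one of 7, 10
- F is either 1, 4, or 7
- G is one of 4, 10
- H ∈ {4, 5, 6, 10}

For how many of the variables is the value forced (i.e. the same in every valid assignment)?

D and E share exactly the 2 values {7, 10}; by pigeonhole those values go to them, so strike 7, 10 from A, F, G, H.
G's domain is down to {4}, so G = 4. So A, F, H can't be 4.
F must be 1 (only option left). So B, C can't be 1.
C's domain is down to {6}, so C = 6. Strike 6 from H.
H has just one choice, so H = 5. Strike 5 from B.
Determined: C=6, F=1, G=4, H=5. The other variables each still have more than one consistent value. That makes 4.

4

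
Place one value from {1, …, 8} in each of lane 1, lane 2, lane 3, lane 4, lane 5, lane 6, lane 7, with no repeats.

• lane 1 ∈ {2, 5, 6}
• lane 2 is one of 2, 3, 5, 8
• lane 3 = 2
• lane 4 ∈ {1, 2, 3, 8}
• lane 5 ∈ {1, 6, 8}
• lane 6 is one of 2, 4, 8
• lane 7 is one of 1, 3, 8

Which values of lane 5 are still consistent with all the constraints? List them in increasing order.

lane 3's domain is down to {2}, so lane 3 = 2. So lane 1, lane 2, lane 4, lane 6 can't be 2.
Among the 6 still-open variables, 4 fits only lane 6 (and all 6 values in {1, 3, 4, 5, 6, 8} must be used), so lane 6 = 4.
No further eliminations apply; lane 5 can still be any of 1, 6, 8.

1, 6, 8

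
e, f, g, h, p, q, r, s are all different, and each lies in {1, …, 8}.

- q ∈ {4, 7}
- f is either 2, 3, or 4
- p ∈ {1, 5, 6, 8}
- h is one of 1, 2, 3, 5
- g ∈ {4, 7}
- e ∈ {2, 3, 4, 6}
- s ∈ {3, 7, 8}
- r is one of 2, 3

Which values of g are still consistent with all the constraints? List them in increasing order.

g and q between them cover only {4, 7} — a naked pair. Remove those values from e, f, s.
f and r between them cover only {2, 3} — a naked pair. Remove those values from e, h, s.
That leaves e = 6. So p can't be 6.
s has just one choice, so s = 8. Remove 8 from p.
No further eliminations apply; g can still be any of 4, 7.

4, 7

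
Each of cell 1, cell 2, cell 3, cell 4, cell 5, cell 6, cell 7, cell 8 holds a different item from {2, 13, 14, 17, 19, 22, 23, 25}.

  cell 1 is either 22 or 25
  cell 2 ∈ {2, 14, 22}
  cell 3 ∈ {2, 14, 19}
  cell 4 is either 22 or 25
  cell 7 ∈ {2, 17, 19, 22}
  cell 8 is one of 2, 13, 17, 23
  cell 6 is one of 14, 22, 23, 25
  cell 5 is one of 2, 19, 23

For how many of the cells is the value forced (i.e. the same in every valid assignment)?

The 8 variables draw from only 8 values {2, 13, 14, 17, 19, 22, 23, 25}, so each is used; only cell 8 can be 13, hence cell 8 = 13.
Among the 7 still-open variables, 17 fits only cell 7 (and all 7 values in {2, 14, 17, 19, 22, 23, 25} must be used), so cell 7 = 17.
cell 1 and cell 4 share exactly the 2 values {22, 25}; by pigeonhole those values go to them, so strike 22, 25 from cell 2, cell 6.
Determined: cell 7=17, cell 8=13. The other cells each still have more than one consistent value. That makes 2.

2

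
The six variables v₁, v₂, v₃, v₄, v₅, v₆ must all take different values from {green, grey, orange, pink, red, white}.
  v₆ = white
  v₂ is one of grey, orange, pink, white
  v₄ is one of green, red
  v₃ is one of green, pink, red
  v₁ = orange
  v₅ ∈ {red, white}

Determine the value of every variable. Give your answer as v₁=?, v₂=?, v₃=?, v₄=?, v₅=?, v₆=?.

v₁=orange, v₂=grey, v₃=pink, v₄=green, v₅=red, v₆=white

v₁ has just one choice, so v₁ = orange. Eliminate orange elsewhere: v₂.
v₆ must be white (only option left). Remove white from v₂, v₅.
v₅'s domain is down to {red}, so v₅ = red. Strike red from v₃, v₄.
v₄ must be green (only option left). Eliminate green elsewhere: v₃.
That leaves v₃ = pink. So v₂ can't be pink.
v₂ has just one choice, so v₂ = grey.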